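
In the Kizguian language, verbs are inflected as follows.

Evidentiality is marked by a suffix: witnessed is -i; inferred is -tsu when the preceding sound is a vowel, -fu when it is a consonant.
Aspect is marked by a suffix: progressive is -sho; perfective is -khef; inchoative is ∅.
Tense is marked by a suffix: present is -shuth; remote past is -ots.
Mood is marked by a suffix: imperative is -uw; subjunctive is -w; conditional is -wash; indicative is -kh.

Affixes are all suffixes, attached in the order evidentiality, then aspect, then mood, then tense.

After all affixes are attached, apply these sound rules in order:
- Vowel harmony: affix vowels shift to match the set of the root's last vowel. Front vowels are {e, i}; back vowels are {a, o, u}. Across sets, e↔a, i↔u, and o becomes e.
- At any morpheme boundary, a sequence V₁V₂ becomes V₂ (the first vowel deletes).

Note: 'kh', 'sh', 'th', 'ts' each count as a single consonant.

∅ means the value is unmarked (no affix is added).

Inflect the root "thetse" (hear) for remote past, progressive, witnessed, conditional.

Attach evidentiality witnessed -i → thetsei.
Attach aspect progressive -sho → thetseisho.
Attach mood conditional -wash → thetseishowash.
Attach tense remote past -ots → thetseishowashots.
Apply vowel harmony: thetseishowashots → thetseisheweshets.
Apply vowel deletion: thetseisheweshets → thetsisheweshets.

thetsisheweshets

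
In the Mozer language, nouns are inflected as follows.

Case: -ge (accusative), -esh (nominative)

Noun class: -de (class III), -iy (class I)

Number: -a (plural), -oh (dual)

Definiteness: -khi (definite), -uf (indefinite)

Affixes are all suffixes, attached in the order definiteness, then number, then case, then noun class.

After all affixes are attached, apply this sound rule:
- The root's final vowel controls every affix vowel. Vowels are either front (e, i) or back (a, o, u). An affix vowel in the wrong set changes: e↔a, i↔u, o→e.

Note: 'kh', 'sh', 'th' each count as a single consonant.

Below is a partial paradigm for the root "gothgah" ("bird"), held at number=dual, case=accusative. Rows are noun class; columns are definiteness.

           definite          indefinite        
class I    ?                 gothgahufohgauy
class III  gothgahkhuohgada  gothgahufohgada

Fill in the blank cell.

gothgahkhuohgauy

Attach definiteness definite -khi → gothgahkhi.
Attach number dual -oh → gothgahkhioh.
Attach case accusative -ge → gothgahkhiohge.
Attach noun class class I -iy → gothgahkhiohgeiy.
Apply vowel harmony: gothgahkhiohgeiy → gothgahkhuohgauy.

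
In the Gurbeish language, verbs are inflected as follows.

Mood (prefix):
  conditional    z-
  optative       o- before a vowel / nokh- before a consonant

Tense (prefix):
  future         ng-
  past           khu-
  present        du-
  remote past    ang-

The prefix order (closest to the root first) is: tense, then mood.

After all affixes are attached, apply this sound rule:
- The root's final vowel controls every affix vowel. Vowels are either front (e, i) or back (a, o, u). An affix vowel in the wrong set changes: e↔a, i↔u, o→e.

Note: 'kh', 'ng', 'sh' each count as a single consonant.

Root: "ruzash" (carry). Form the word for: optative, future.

nokhngruzash

Attach tense future ng- → ngruzash.
Attach mood optative nokh- (before consonant 'ng') → nokhngruzash.
Vowel harmony: no change.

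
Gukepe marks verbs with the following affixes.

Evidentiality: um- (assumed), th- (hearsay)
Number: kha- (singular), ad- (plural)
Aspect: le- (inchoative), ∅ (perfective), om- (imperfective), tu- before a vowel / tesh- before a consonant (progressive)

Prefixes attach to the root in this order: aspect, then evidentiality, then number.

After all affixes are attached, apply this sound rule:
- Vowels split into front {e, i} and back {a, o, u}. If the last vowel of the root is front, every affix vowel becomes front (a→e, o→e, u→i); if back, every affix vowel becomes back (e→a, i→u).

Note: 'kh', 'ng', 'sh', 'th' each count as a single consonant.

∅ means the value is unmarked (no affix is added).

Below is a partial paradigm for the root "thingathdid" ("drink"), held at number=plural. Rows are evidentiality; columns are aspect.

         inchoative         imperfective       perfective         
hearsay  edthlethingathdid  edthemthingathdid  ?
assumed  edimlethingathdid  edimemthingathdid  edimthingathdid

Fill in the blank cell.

aspect = perfective: zero marking, form stays thingathdid.
Attach evidentiality hearsay th- → ththingathdid.
Attach number plural ad- → adththingathdid.
Apply vowel harmony: adththingathdid → edththingathdid.

edththingathdid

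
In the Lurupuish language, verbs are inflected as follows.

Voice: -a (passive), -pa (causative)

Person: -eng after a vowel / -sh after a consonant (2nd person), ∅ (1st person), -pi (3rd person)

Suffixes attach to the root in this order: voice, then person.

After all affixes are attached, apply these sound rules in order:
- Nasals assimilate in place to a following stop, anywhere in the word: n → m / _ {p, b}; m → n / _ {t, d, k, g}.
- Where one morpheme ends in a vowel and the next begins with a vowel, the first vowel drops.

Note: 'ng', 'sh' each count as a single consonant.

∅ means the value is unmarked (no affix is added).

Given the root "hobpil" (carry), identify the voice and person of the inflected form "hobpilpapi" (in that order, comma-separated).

Segment: hobpil-pa-pi.
voice: -pa → causative.
person: -pi → 3rd person.

causative, 3rd person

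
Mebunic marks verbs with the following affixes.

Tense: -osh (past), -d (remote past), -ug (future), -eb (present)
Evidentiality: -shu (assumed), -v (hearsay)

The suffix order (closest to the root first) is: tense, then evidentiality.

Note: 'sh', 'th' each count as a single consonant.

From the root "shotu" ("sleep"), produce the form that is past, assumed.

shotuoshshu

Attach tense past -osh → shotuosh.
Attach evidentiality assumed -shu → shotuoshshu.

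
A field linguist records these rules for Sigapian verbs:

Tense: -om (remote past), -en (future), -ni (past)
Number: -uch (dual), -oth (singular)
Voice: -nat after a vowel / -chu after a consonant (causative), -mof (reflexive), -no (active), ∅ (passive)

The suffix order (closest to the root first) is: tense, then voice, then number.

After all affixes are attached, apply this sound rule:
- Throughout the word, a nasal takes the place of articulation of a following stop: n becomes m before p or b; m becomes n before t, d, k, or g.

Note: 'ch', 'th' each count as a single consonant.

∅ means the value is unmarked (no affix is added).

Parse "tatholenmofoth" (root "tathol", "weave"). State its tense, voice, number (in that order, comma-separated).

future, reflexive, singular

Segment: tathol-en-mof-oth.
tense: -en → future.
voice: -mof → reflexive.
number: -oth → singular.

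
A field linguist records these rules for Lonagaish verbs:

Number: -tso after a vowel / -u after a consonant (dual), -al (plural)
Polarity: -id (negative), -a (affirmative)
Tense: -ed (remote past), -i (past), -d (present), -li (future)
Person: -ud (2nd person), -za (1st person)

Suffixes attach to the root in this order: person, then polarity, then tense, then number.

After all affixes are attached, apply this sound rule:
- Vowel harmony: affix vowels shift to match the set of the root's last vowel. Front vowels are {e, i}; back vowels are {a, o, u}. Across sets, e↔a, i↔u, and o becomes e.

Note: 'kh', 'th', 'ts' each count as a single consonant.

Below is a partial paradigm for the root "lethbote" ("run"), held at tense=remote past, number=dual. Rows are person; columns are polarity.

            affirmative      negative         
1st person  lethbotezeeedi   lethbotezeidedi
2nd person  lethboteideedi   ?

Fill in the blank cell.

Attach person 2nd person -ud → lethboteud.
Attach polarity negative -id → lethboteudid.
Attach tense remote past -ed → lethboteudided.
Attach number dual -u (after consonant 'd') → lethboteudidedu.
Apply vowel harmony: lethboteudidedu → lethboteididedi.

lethboteididedi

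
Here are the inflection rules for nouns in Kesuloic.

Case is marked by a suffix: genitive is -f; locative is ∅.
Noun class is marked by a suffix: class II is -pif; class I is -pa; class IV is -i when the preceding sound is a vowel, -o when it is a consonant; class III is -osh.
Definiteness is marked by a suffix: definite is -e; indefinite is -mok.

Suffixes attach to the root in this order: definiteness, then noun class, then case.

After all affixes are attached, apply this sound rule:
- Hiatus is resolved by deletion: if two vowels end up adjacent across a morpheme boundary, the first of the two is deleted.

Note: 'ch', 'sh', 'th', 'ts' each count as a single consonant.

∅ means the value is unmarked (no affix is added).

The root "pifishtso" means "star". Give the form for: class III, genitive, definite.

Attach definiteness definite -e → pifishtsoe.
Attach noun class class III -osh → pifishtsoeosh.
Attach case genitive -f → pifishtsoeoshf.
Apply vowel deletion: pifishtsoeoshf → pifishtsoshf.

pifishtsoshf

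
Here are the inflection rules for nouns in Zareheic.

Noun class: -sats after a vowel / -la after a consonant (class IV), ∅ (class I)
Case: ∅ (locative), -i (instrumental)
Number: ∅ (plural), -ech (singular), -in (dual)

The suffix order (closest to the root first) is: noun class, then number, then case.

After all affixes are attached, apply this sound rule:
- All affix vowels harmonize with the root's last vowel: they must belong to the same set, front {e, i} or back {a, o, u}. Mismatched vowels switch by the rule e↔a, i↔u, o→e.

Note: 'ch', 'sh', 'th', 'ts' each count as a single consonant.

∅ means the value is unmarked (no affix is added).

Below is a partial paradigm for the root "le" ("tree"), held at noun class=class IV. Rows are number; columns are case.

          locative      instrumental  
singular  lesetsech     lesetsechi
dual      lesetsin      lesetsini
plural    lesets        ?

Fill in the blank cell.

Attach noun class class IV -sats (after vowel 'e') → lesats.
number = plural: zero marking, form stays lesats.
Attach case instrumental -i → lesatsi.
Apply vowel harmony: lesatsi → lesetsi.

lesetsi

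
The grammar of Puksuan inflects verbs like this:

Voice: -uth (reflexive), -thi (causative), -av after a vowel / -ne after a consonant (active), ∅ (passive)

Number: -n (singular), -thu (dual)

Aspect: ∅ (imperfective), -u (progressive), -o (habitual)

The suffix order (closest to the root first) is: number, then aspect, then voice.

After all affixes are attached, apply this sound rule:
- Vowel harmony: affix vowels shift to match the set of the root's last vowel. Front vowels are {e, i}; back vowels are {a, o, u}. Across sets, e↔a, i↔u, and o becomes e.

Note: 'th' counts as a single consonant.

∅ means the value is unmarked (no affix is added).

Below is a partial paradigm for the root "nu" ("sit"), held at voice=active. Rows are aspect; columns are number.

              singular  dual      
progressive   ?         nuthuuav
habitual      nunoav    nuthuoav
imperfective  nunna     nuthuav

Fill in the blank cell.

Attach number singular -n → nun.
Attach aspect progressive -u → nunu.
Attach voice active -av (after vowel 'u') → nunuav.
Vowel harmony: no change.

nunuav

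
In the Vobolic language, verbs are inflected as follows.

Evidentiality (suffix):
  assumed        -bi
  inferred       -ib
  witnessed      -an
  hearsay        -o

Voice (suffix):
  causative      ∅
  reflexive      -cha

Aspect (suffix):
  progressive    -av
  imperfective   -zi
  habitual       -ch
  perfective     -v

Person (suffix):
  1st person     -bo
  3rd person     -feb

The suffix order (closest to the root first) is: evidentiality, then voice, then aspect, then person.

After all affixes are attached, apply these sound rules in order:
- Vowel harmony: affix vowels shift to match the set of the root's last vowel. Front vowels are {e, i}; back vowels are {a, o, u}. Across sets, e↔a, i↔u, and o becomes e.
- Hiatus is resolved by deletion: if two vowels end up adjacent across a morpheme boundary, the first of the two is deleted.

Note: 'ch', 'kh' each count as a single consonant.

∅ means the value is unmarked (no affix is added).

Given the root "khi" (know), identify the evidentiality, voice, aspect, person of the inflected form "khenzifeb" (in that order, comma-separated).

Segment: khi-an-zi-feb.
evidentiality: -an → witnessed.
voice: ∅ → causative.
aspect: -zi → imperfective.
person: -feb → 3rd person.

witnessed, causative, imperfective, 3rd person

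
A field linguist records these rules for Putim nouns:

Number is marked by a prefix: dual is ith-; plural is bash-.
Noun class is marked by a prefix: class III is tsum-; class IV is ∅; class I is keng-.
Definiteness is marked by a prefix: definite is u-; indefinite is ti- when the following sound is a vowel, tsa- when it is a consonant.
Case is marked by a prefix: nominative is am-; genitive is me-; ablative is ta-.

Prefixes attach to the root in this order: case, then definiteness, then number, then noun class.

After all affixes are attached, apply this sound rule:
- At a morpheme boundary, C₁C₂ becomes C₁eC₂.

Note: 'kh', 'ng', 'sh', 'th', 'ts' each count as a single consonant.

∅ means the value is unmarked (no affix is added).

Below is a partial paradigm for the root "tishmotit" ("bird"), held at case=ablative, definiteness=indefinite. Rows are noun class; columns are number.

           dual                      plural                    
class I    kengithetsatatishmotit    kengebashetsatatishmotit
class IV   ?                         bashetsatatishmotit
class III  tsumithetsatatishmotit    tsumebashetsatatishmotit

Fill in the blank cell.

ithetsatatishmotit

Attach case ablative ta- → tatishmotit.
Attach definiteness indefinite tsa- (before consonant 't') → tsatatishmotit.
Attach number dual ith- → ithtsatatishmotit.
noun class = class IV: zero marking, form stays ithtsatatishmotit.
Apply epenthesis: ithtsatatishmotit → ithetsatatishmotit.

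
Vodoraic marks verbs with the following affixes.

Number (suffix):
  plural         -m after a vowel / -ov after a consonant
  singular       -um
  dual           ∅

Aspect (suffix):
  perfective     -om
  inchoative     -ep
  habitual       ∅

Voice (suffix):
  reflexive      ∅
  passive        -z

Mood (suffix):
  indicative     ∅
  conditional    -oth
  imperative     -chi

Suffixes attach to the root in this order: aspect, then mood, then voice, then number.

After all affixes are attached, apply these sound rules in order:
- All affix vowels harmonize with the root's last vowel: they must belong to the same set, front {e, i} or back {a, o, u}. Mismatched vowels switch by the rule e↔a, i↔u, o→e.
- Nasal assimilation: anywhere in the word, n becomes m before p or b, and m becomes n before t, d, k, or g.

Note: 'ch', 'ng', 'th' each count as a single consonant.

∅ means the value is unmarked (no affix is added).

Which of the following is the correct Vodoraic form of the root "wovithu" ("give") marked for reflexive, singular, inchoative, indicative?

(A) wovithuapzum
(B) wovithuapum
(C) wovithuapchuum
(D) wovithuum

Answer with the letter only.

Attach aspect inchoative -ep → wovithuep.
mood = indicative: zero marking, form stays wovithuep.
voice = reflexive: zero marking, form stays wovithuep.
Attach number singular -um → wovithuepum.
Apply vowel harmony: wovithuepum → wovithuapum.
Nasal assimilation: no change.
So the correct form is wovithuapum, option (B).
(A) wovithuapzum is wrong: it uses passive instead of reflexive for voice.
(D) wovithuum is wrong: it uses habitual instead of inchoative for aspect.
(C) wovithuapchuum is wrong: it uses imperative instead of indicative for mood.

B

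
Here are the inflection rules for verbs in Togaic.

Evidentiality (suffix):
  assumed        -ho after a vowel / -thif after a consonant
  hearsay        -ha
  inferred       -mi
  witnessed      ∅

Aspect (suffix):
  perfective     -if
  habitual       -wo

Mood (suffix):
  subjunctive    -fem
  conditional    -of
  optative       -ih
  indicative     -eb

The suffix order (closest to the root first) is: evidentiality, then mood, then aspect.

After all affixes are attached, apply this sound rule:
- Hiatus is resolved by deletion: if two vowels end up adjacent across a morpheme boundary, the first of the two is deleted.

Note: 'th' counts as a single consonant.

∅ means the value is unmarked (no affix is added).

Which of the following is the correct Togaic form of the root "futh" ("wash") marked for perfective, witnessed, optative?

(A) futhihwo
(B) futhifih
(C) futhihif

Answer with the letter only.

C

evidentiality = witnessed: zero marking, form stays futh.
Attach mood optative -ih → futhih.
Attach aspect perfective -if → futhihif.
Vowel deletion: no change.
So the correct form is futhihif, option (C).
(B) futhifih is wrong: it has the affixes in the wrong order.
(A) futhihwo is wrong: it uses habitual instead of perfective for aspect.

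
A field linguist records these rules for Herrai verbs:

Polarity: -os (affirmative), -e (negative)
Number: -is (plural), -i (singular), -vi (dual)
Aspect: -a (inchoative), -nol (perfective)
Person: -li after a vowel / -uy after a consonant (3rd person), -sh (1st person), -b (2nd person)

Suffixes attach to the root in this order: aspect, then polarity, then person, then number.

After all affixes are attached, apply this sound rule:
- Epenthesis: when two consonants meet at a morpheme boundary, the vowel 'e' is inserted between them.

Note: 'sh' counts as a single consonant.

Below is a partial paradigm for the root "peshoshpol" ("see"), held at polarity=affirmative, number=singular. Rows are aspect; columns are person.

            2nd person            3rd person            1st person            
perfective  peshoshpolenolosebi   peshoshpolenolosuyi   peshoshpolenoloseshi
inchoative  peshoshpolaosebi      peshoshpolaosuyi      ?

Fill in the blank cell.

peshoshpolaoseshi

Attach aspect inchoative -a → peshoshpola.
Attach polarity affirmative -os → peshoshpolaos.
Attach person 1st person -sh → peshoshpolaossh.
Attach number singular -i → peshoshpolaosshi.
Apply epenthesis: peshoshpolaosshi → peshoshpolaoseshi.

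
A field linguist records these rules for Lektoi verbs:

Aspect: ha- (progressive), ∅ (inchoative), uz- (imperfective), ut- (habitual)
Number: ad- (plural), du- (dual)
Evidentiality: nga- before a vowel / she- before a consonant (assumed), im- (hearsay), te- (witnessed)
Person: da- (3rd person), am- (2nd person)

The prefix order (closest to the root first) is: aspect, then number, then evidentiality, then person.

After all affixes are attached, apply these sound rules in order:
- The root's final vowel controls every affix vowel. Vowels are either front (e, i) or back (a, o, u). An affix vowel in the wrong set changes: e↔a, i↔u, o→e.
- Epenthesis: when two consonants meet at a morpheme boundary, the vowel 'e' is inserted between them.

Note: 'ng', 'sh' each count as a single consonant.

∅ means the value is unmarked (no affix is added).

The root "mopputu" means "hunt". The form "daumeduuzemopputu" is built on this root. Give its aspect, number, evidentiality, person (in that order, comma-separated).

imperfective, dual, hearsay, 3rd person

Segment: da-im-du-uz-mopputu.
aspect: uz- → imperfective.
number: du- → dual.
evidentiality: im- → hearsay.
person: da- → 3rd person.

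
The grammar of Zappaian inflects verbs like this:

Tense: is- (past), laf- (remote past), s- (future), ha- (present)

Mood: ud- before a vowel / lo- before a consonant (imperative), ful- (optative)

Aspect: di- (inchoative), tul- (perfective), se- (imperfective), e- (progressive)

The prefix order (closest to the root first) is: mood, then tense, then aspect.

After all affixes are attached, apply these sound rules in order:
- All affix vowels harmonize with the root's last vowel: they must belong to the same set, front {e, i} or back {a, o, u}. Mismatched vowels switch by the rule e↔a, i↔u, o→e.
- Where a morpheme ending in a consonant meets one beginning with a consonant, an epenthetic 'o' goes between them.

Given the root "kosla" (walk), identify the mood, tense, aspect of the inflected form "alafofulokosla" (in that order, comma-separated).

optative, remote past, progressive

Segment: e-laf-ful-kosla.
mood: ful- → optative.
tense: laf- → remote past.
aspect: e- → progressive.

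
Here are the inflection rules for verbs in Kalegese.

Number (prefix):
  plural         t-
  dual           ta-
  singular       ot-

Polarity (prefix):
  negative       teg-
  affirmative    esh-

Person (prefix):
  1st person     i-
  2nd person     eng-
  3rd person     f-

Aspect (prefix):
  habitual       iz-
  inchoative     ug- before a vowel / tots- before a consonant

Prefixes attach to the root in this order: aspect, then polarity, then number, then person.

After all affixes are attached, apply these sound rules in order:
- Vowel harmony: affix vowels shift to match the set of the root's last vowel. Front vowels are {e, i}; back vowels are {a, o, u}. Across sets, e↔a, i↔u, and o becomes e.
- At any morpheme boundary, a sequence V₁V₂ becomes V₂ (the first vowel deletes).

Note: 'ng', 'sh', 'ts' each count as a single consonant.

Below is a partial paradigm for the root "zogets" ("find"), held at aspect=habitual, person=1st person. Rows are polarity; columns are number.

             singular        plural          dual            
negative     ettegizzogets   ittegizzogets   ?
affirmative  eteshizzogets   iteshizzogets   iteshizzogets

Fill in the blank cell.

itetegizzogets

Attach aspect habitual iz- → izzogets.
Attach polarity negative teg- → tegizzogets.
Attach number dual ta- → tategizzogets.
Attach person 1st person i- → itategizzogets.
Apply vowel harmony: itategizzogets → itetegizzogets.
Vowel deletion: no change.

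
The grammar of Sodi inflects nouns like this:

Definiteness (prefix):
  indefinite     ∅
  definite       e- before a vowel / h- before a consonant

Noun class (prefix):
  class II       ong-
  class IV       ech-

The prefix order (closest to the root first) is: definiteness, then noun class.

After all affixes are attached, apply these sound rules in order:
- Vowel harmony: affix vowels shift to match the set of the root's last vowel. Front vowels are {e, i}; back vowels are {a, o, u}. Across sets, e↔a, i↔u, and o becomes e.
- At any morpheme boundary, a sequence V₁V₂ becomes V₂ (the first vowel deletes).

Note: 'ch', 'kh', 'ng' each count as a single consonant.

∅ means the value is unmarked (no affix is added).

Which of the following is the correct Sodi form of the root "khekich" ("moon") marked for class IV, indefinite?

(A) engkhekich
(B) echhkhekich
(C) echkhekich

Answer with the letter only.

C

definiteness = indefinite: zero marking, form stays khekich.
Attach noun class class IV ech- → echkhekich.
Vowel harmony: no change.
Vowel deletion: no change.
So the correct form is echkhekich, option (C).
(B) echhkhekich is wrong: it uses definite instead of indefinite for definiteness.
(A) engkhekich is wrong: it uses class II instead of class IV for noun class.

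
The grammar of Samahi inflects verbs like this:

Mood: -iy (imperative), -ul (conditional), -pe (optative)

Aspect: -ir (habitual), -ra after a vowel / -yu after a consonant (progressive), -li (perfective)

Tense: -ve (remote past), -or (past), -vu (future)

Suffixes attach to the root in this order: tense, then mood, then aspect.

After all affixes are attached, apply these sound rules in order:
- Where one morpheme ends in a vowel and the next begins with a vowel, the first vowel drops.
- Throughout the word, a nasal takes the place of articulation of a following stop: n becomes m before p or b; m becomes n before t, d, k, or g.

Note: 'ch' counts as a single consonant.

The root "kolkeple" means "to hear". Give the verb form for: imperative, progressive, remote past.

Attach tense remote past -ve → kolkepleve.
Attach mood imperative -iy → kolkepleveiy.
Attach aspect progressive -yu (after consonant 'y') → kolkepleveiyyu.
Apply vowel deletion: kolkepleveiyyu → kolkepleviyyu.
Nasal assimilation: no change.

kolkepleviyyu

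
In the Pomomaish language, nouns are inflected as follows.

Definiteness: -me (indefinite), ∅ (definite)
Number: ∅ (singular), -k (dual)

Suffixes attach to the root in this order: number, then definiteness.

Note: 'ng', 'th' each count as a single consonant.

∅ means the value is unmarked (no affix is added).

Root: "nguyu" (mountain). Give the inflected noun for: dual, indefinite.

Attach number dual -k → nguyuk.
Attach definiteness indefinite -me → nguyukme.

nguyukme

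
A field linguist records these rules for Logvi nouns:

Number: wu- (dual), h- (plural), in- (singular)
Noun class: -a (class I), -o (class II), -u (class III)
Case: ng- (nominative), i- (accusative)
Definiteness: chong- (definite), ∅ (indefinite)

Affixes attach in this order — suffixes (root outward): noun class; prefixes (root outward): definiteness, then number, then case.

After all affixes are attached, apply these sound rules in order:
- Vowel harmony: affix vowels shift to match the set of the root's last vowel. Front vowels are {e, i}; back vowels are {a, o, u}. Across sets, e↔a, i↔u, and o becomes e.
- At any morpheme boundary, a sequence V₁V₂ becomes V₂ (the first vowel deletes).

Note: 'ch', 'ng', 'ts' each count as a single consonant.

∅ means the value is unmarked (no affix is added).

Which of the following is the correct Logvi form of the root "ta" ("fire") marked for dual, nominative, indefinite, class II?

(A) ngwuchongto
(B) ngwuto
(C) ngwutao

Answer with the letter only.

Attach noun class class II -o → tao.
definiteness = indefinite: zero marking, form stays tao.
Attach number dual wu- → wutao.
Attach case nominative ng- → ngwutao.
Vowel harmony: no change.
Apply vowel deletion: ngwutao → ngwuto.
So the correct form is ngwuto, option (B).
(C) ngwutao is wrong: it fails to apply the sound rule(s).
(A) ngwuchongto is wrong: it uses definite instead of indefinite for definiteness.

B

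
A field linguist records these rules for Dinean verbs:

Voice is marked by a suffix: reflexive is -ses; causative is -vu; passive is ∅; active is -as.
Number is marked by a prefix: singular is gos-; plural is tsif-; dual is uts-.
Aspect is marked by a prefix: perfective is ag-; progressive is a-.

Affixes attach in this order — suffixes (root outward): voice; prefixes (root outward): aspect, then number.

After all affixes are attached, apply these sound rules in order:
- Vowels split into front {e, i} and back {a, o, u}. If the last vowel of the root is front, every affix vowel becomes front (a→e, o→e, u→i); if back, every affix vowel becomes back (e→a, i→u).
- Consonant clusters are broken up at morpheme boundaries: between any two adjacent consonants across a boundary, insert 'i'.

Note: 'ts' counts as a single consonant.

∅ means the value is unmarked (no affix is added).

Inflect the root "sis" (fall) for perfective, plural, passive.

Attach aspect perfective ag- → agsis.
Attach number plural tsif- → tsifagsis.
voice = passive: zero marking, form stays tsifagsis.
Apply vowel harmony: tsifagsis → tsifegsis.
Apply epenthesis: tsifegsis → tsifegisis.

tsifegisis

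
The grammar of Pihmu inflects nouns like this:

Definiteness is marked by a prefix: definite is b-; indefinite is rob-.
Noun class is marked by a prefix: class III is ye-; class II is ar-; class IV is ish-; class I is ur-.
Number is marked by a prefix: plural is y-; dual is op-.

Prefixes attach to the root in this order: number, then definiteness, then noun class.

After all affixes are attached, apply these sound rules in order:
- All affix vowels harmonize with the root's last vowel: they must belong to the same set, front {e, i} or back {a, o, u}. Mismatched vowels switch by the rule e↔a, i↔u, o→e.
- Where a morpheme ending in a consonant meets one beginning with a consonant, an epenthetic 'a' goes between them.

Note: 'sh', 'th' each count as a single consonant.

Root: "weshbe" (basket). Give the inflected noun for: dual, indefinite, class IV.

isharebepaweshbe

Attach number dual op- → opweshbe.
Attach definiteness indefinite rob- → robopweshbe.
Attach noun class class IV ish- → ishrobopweshbe.
Apply vowel harmony: ishrobopweshbe → ishrebepweshbe.
Apply epenthesis: ishrebepweshbe → isharebepaweshbe.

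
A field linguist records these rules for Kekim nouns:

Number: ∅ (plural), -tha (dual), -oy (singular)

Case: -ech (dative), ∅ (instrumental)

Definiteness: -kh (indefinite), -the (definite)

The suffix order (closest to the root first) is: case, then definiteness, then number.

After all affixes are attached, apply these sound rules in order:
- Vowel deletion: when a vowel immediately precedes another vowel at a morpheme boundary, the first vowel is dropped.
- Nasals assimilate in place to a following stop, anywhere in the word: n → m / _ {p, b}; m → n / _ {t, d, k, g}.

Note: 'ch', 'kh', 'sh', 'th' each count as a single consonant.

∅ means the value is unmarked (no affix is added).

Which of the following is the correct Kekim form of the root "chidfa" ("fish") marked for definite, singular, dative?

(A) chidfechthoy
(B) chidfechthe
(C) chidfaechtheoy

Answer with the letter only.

Attach case dative -ech → chidfaech.
Attach definiteness definite -the → chidfaechthe.
Attach number singular -oy → chidfaechtheoy.
Apply vowel deletion: chidfaechtheoy → chidfechthoy.
Nasal assimilation: no change.
So the correct form is chidfechthoy, option (A).
(C) chidfaechtheoy is wrong: it fails to apply the sound rule(s).
(B) chidfechthe is wrong: it uses plural instead of singular for number.

A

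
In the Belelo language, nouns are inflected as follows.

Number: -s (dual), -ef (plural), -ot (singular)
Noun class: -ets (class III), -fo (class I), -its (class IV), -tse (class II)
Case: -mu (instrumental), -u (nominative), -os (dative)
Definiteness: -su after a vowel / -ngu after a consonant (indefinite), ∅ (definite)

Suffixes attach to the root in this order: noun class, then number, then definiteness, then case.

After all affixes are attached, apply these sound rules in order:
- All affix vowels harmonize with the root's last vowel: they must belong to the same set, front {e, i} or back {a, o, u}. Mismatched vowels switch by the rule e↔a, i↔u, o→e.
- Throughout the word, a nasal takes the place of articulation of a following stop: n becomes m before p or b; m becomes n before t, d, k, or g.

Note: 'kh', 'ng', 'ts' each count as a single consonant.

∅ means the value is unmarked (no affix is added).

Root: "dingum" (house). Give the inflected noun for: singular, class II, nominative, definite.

Attach noun class class II -tse → dingumtse.
Attach number singular -ot → dingumtseot.
definiteness = definite: zero marking, form stays dingumtseot.
Attach case nominative -u → dingumtseotu.
Apply vowel harmony: dingumtseotu → dingumtsaotu.
Nasal assimilation: no change.

dingumtsaotu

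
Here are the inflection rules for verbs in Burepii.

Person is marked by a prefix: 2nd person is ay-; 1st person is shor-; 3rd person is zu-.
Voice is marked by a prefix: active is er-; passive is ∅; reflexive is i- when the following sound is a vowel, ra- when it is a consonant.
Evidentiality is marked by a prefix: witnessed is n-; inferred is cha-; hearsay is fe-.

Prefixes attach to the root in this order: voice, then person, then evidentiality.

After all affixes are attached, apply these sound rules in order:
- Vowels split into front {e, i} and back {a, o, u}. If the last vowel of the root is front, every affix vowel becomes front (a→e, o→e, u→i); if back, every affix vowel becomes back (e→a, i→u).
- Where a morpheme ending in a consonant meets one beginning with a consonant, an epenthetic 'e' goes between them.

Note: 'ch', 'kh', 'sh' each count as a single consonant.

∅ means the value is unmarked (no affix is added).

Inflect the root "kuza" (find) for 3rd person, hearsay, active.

Attach voice active er- → erkuza.
Attach person 3rd person zu- → zuerkuza.
Attach evidentiality hearsay fe- → fezuerkuza.
Apply vowel harmony: fezuerkuza → fazuarkuza.
Apply epenthesis: fazuarkuza → fazuarekuza.

fazuarekuza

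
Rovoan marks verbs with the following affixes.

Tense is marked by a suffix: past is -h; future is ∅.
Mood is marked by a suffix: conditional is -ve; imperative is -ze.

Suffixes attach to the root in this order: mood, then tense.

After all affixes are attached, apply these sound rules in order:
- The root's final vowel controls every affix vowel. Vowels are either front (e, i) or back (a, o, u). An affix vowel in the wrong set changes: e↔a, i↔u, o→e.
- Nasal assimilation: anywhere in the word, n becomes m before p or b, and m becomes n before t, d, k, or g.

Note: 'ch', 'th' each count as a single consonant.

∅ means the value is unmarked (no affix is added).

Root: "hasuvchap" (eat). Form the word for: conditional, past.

Attach mood conditional -ve → hasuvchapve.
Attach tense past -h → hasuvchapveh.
Apply vowel harmony: hasuvchapveh → hasuvchapvah.
Nasal assimilation: no change.

hasuvchapvah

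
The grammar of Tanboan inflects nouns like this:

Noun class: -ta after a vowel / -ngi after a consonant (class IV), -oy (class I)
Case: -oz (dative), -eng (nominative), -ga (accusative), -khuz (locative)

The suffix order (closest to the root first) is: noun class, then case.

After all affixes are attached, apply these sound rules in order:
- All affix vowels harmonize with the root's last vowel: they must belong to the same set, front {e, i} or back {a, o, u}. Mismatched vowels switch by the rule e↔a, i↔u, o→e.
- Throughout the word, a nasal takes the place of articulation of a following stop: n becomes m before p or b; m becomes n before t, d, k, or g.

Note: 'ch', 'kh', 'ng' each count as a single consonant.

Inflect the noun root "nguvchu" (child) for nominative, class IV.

nguvchutaang

Attach noun class class IV -ta (after vowel 'u') → nguvchuta.
Attach case nominative -eng → nguvchutaeng.
Apply vowel harmony: nguvchutaeng → nguvchutaang.
Nasal assimilation: no change.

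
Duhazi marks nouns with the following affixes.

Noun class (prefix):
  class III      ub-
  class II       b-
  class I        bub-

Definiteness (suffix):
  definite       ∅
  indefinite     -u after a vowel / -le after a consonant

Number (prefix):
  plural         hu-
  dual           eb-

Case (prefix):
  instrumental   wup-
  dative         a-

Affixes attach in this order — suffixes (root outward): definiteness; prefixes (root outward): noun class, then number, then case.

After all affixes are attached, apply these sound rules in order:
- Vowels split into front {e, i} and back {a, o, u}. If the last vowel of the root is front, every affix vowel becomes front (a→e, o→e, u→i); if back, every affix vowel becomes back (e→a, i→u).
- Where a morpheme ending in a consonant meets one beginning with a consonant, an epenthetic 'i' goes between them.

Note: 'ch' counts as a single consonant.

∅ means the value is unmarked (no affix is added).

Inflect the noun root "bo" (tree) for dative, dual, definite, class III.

aabubibo

Attach noun class class III ub- → ubbo.
Attach number dual eb- → ebubbo.
Attach case dative a- → aebubbo.
definiteness = definite: zero marking, form stays aebubbo.
Apply vowel harmony: aebubbo → aabubbo.
Apply epenthesis: aabubbo → aabubibo.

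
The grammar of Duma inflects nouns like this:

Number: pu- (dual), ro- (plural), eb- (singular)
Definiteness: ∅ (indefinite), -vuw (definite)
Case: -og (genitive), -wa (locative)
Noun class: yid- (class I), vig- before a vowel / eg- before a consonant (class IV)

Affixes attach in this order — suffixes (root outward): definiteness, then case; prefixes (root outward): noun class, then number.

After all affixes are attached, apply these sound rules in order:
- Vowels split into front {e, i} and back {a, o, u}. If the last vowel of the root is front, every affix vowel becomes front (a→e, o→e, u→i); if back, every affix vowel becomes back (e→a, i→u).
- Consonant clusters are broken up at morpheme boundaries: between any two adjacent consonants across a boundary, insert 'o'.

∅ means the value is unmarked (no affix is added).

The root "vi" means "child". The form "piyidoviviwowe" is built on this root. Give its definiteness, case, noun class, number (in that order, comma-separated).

definite, locative, class I, dual

Segment: pu-yid-vi-vuw-wa.
definiteness: -vuw → definite.
case: -wa → locative.
noun class: yid- → class I.
number: pu- → dual.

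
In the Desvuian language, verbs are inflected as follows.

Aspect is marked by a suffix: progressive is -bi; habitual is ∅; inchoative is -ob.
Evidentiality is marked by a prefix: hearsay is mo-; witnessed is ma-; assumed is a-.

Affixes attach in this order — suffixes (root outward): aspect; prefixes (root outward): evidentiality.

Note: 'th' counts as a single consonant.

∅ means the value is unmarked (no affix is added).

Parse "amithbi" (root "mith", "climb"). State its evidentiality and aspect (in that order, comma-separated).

Segment: a-mith-bi.
evidentiality: a- → assumed.
aspect: -bi → progressive.

assumed, progressive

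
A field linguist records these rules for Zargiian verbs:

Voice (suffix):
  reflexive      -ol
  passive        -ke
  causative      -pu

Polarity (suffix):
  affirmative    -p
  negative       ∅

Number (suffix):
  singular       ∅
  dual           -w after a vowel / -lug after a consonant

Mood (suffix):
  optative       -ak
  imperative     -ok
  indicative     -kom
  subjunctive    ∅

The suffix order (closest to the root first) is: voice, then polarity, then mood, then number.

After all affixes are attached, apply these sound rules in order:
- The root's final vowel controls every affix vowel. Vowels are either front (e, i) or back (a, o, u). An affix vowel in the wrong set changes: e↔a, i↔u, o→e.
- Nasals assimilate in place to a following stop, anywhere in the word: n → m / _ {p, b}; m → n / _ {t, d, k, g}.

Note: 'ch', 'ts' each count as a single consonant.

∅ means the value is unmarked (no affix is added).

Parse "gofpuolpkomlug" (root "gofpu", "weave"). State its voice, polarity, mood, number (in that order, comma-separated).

Segment: gofpu-ol-p-kom-lug.
voice: -ol → reflexive.
polarity: -p → affirmative.
mood: -kom → indicative.
number: -w/lug → dual.

reflexive, affirmative, indicative, dual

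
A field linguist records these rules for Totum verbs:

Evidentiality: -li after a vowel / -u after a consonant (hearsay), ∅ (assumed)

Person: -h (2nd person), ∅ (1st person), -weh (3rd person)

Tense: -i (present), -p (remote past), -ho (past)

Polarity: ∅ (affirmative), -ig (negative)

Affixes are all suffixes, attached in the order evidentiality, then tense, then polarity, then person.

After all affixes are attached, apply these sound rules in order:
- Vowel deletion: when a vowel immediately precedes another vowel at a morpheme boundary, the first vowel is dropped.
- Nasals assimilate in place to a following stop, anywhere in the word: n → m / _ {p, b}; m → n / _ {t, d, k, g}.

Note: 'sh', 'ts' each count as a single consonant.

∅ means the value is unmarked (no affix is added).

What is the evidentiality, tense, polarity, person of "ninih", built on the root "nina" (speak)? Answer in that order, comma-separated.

Segment: nina-i-h.
evidentiality: ∅ → assumed.
tense: -i → present.
polarity: ∅ → affirmative.
person: -h → 2nd person.

assumed, present, affirmative, 2nd person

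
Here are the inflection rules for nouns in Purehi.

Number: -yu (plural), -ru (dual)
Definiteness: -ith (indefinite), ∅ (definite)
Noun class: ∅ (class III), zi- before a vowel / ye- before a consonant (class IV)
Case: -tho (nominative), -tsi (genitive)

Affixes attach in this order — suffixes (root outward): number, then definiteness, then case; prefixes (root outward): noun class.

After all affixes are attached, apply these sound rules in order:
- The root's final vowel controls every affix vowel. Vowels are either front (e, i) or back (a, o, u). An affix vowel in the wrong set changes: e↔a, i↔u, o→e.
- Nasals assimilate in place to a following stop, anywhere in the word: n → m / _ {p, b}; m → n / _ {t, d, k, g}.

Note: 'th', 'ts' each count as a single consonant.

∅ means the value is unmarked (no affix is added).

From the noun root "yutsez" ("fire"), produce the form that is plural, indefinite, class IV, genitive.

yeyutsezyiithtsi

Attach number plural -yu → yutsezyu.
Attach definiteness indefinite -ith → yutsezyuith.
Attach noun class class IV ye- (before consonant 'y') → yeyutsezyuith.
Attach case genitive -tsi → yeyutsezyuithtsi.
Apply vowel harmony: yeyutsezyuithtsi → yeyutsezyiithtsi.
Nasal assimilation: no change.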